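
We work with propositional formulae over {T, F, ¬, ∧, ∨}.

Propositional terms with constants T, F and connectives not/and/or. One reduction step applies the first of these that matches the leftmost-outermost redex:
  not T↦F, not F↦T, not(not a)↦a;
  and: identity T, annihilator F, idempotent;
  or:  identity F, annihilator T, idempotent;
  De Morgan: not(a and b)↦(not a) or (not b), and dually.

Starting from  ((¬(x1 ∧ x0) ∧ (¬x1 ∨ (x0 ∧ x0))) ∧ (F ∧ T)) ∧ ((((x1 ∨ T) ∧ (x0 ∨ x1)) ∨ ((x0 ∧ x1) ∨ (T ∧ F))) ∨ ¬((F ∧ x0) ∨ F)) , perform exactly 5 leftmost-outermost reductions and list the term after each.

Answer: after 5 steps: F

Reduction:
  start: ((¬(x1 ∧ x0) ∧ (¬x1 ∨ (x0 ∧ x0))) ∧ (F ∧ T)) ∧ ((((x1 ∨ T) ∧ (x0 ∨ x1)) ∨ ((x0 ∧ x1) ∨ (T ∧ F))) ∨ ¬((F ∧ x0) ∨ F))
  step 1: (((¬x1 ∨ ¬x0) ∧ (¬x1 ∨ (x0 ∧ x0))) ∧ (F ∧ T)) ∧ ((((x1 ∨ T) ∧ (x0 ∨ x1)) ∨ ((x0 ∧ x1) ∨ (T ∧ F))) ∨ ¬((F ∧ x0) ∨ F))
  step 2: (((¬x1 ∨ ¬x0) ∧ (¬x1 ∨ x0)) ∧ (F ∧ T)) ∧ ((((x1 ∨ T) ∧ (x0 ∨ x1)) ∨ ((x0 ∧ x1) ∨ (T ∧ F))) ∨ ¬((F ∧ x0) ∨ F))
  step 3: (((¬x1 ∨ ¬x0) ∧ (¬x1 ∨ x0)) ∧ F) ∧ ((((x1 ∨ T) ∧ (x0 ∨ x1)) ∨ ((x0 ∧ x1) ∨ (T ∧ F))) ∨ ¬((F ∧ x0) ∨ F))
  step 4: F ∧ ((((x1 ∨ T) ∧ (x0 ∨ x1)) ∨ ((x0 ∧ x1) ∨ (T ∧ F))) ∨ ¬((F ∧ x0) ∨ F))
  step 5: F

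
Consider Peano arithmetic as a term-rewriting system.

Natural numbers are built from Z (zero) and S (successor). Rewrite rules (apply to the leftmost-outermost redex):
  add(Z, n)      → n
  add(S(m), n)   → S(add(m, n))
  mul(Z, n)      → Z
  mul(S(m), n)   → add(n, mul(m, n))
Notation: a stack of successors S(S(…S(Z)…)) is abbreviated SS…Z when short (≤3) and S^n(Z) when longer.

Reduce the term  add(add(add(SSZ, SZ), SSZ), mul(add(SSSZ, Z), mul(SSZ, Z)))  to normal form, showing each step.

  start: add(add(add(SSZ, SZ), SSZ), mul(add(SSSZ, Z), mul(SSZ, Z)))
  step 1: add(add(S(add(SZ, SZ)), SSZ), mul(add(SSSZ, Z), mul(SSZ, Z)))
  step 2: add(S(add(add(SZ, SZ), SSZ)), mul(add(SSSZ, Z), mul(SSZ, Z)))
  step 3: S(add(add(add(SZ, SZ), SSZ), mul(add(SSSZ, Z), mul(SSZ, Z))))
  step 4: S(add(add(S(add(Z, SZ)), SSZ), mul(add(SSSZ, Z), mul(SSZ, Z))))
  step 5: S(add(S(add(add(Z, SZ), SSZ)), mul(add(SSSZ, Z), mul(SSZ, Z))))
  step 6: S(S(add(add(add(Z, SZ), SSZ), mul(add(SSSZ, Z), mul(SSZ, Z)))))
  step 7: S(S(add(add(SZ, SSZ), mul(add(SSSZ, Z), mul(SSZ, Z)))))
  step 8: S(S(add(S(add(Z, SSZ)), mul(add(SSSZ, Z), mul(SSZ, Z)))))
  step 9: S(S(S(add(add(Z, SSZ), mul(add(SSSZ, Z), mul(SSZ, Z))))))
  step 10: S(S(S(add(SSZ, mul(add(SSSZ, Z), mul(SSZ, Z))))))
  step 11: S(S(S(S(add(SZ, mul(add(SSSZ, Z), mul(SSZ, Z)))))))
  step 12: S(S(S(S(S(add(Z, mul(add(SSSZ, Z), mul(SSZ, Z))))))))
  step 13: S(S(S(S(S(mul(add(SSSZ, Z), mul(SSZ, Z)))))))
  step 14: S(S(S(S(S(mul(S(add(SSZ, Z)), mul(SSZ, Z)))))))
  step 15: S(S(S(S(S(add(mul(SSZ, Z), mul(add(SSZ, Z), mul(SSZ, Z))))))))
  step 16: S(S(S(S(S(add(add(Z, mul(SZ, Z)), mul(add(SSZ, Z), mul(SSZ, Z))))))))
  step 17: S(S(S(S(S(add(mul(SZ, Z), mul(add(SSZ, Z), mul(SSZ, Z))))))))
  step 18: S(S(S(S(S(add(add(Z, mul(Z, Z)), mul(add(SSZ, Z), mul(SSZ, Z))))))))
  step 19: S(S(S(S(S(add(mul(Z, Z), mul(add(SSZ, Z), mul(SSZ, Z))))))))
  step 20: S(S(S(S(S(add(Z, mul(add(SSZ, Z), mul(SSZ, Z))))))))
  step 21: S(S(S(S(S(mul(add(SSZ, Z), mul(SSZ, Z)))))))
  step 22: S(S(S(S(S(mul(S(add(SZ, Z)), mul(SSZ, Z)))))))
  step 23: S(S(S(S(S(add(mul(SSZ, Z), mul(add(SZ, Z), mul(SSZ, Z))))))))
  step 24: S(S(S(S(S(add(add(Z, mul(SZ, Z)), mul(add(SZ, Z), mul(SSZ, Z))))))))
  step 25: S(S(S(S(S(add(mul(SZ, Z), mul(add(SZ, Z), mul(SSZ, Z))))))))
  step 26: S(S(S(S(S(add(add(Z, mul(Z, Z)), mul(add(SZ, Z), mul(SSZ, Z))))))))
  step 27: S(S(S(S(S(add(mul(Z, Z), mul(add(SZ, Z), mul(SSZ, Z))))))))
  step 28: S(S(S(S(S(add(Z, mul(add(SZ, Z), mul(SSZ, Z))))))))
  step 29: S(S(S(S(S(mul(add(SZ, Z), mul(SSZ, Z)))))))
  step 30: S(S(S(S(S(mul(S(add(Z, Z)), mul(SSZ, Z)))))))
  step 31: S(S(S(S(S(add(mul(SSZ, Z), mul(add(Z, Z), mul(SSZ, Z))))))))
  step 32: S(S(S(S(S(add(add(Z, mul(SZ, Z)), mul(add(Z, Z), mul(SSZ, Z))))))))
  step 33: S(S(S(S(S(add(mul(SZ, Z), mul(add(Z, Z), mul(SSZ, Z))))))))
  step 34: S(S(S(S(S(add(add(Z, mul(Z, Z)), mul(add(Z, Z), mul(SSZ, Z))))))))
  step 35: S(S(S(S(S(add(mul(Z, Z), mul(add(Z, Z), mul(SSZ, Z))))))))
  step 36: S(S(S(S(S(add(Z, mul(add(Z, Z), mul(SSZ, Z))))))))
  step 37: S(S(S(S(S(mul(add(Z, Z), mul(SSZ, Z)))))))
  step 38: S(S(S(S(S(mul(Z, mul(SSZ, Z)))))))
  step 39: S^5(Z)

Answer: normal form = S^5(Z)  (in 39 steps)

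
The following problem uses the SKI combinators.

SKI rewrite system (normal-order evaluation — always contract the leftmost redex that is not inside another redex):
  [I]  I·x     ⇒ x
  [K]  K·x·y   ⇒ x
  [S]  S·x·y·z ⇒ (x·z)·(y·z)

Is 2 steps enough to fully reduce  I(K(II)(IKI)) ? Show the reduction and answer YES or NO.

Answer: NO — after 2 steps the term is II, not yet normal

Reduction:
  start: I(K(II)(IKI))
  →1  K(II)(IKI)
  →2  II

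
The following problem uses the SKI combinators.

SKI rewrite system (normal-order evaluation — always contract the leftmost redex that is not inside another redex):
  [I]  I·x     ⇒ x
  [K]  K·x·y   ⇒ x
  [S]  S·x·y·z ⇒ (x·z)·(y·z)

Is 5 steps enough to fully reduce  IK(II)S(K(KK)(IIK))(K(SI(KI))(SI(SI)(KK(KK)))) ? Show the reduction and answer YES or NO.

  start: IK(II)S(K(KK)(IIK))(K(SI(KI))(SI(SI)(KK(KK))))
  step 1: K(II)S(K(KK)(IIK))(K(SI(KI))(SI(SI)(KK(KK))))
  step 2: II(K(KK)(IIK))(K(SI(KI))(SI(SI)(KK(KK))))
  step 3: I(K(KK)(IIK))(K(SI(KI))(SI(SI)(KK(KK))))
  step 4: K(KK)(IIK)(K(SI(KI))(SI(SI)(KK(KK))))
  step 5: KK(K(SI(KI))(SI(SI)(KK(KK))))

Answer: NO — after 5 steps the term is KK(K(SI(KI))(SI(SI)(KK(KK)))), not yet normal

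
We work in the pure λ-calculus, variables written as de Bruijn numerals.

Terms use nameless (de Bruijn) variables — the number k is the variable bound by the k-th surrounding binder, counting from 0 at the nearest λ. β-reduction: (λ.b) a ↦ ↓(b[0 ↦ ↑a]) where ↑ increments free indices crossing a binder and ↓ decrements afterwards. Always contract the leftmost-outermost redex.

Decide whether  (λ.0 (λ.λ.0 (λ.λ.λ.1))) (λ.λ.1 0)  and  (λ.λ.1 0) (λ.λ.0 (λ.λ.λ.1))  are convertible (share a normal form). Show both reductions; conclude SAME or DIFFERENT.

Answer: SAME — A ⇓ λ.λ.0 (λ.λ.λ.1), B ⇓ λ.λ.0 (λ.λ.λ.1)

Working:
Term A:
  start: (λ.0 (λ.λ.0 (λ.λ.λ.1))) (λ.λ.1 0)
  [1] (λ.λ.1 0) (λ.λ.0 (λ.λ.λ.1))
  [2] λ.(λ.λ.0 (λ.λ.λ.1)) 0
  [3] λ.λ.0 (λ.λ.λ.1)

Term B:
  start: (λ.λ.1 0) (λ.λ.0 (λ.λ.λ.1))
  [1] λ.(λ.λ.0 (λ.λ.λ.1)) 0
  [2] λ.λ.0 (λ.λ.λ.1)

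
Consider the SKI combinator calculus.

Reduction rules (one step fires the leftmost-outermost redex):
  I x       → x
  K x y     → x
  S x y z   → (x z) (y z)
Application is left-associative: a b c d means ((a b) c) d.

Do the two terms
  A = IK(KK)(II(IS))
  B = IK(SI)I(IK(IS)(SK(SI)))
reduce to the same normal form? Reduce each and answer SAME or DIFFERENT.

Term A:
  start: IK(KK)(II(IS))
  step 1: K(KK)(II(IS))
  step 2: KK

Term B:
  start: IK(SI)I(IK(IS)(SK(SI)))
  step 1: K(SI)I(IK(IS)(SK(SI)))
  step 2: SI(IK(IS)(SK(SI)))
  step 3: SI(K(IS)(SK(SI)))
  step 4: SI(IS)
  step 5: SIS

Answer: DIFFERENT — A ⇓ KK, B ⇓ SIS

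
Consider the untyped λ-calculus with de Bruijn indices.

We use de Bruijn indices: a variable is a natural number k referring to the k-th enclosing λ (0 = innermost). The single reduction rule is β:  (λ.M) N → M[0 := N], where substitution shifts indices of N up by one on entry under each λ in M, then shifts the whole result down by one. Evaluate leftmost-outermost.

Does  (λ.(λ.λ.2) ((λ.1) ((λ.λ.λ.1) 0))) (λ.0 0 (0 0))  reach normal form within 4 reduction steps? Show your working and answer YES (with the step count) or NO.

  start: (λ.(λ.λ.2) ((λ.1) ((λ.λ.λ.1) 0))) (λ.0 0 (0 0))
  step 1: (λ.λ.λ.0 0 (0 0)) ((λ.λ.0 0 (0 0)) ((λ.λ.λ.1) (λ.0 0 (0 0))))
  step 2: λ.λ.0 0 (0 0)

Answer: YES — reaches normal form λ.λ.0 0 (0 0) in 2 ≤ 4 steps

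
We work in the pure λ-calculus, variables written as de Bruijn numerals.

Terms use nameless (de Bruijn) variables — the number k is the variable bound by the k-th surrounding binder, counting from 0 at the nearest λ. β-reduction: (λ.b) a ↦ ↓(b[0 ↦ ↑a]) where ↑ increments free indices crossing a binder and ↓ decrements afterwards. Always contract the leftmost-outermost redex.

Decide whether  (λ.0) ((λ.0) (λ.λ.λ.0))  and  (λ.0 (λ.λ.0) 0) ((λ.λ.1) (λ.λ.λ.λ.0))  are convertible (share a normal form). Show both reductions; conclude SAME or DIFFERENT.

Term A:
  start: (λ.0) ((λ.0) (λ.λ.λ.0))
  step 1: (λ.0) (λ.λ.λ.0)
  step 2: λ.λ.λ.0

Term B:
  start: (λ.0 (λ.λ.0) 0) ((λ.λ.1) (λ.λ.λ.λ.0))
  step 1: (λ.λ.1) (λ.λ.λ.λ.0) (λ.λ.0) ((λ.λ.1) (λ.λ.λ.λ.0))
  step 2: (λ.λ.λ.λ.λ.0) (λ.λ.0) ((λ.λ.1) (λ.λ.λ.λ.0))
  step 3: (λ.λ.λ.λ.0) ((λ.λ.1) (λ.λ.λ.λ.0))
  step 4: λ.λ.λ.0

Answer: SAME — A ⇓ λ.λ.λ.0, B ⇓ λ.λ.λ.0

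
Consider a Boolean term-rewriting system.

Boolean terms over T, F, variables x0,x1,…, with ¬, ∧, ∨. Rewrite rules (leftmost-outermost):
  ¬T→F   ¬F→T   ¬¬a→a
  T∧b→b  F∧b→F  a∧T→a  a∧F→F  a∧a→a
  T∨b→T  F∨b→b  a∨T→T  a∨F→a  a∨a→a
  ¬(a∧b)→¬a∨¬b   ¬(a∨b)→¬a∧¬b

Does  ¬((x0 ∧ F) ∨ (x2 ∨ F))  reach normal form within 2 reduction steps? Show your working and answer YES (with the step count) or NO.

  start: ¬((x0 ∧ F) ∨ (x2 ∨ F))
  step 1: ¬(x0 ∧ F) ∧ ¬(x2 ∨ F)
  step 2: (¬x0 ∨ ¬F) ∧ ¬(x2 ∨ F)

Answer: NO — after 2 steps the term is (¬x0 ∨ ¬F) ∧ ¬(x2 ∨ F), not yet normal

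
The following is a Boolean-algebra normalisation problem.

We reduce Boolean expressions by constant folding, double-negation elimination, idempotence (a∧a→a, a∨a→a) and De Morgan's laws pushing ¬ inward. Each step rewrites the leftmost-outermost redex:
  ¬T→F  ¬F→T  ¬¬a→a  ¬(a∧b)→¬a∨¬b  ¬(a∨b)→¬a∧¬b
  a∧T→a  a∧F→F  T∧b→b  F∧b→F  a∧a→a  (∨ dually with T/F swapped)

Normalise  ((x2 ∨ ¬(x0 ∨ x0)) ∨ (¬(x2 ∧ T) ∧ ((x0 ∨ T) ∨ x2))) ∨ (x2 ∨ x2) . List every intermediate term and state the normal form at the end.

Answer: normal form = ((x2 ∨ ¬x0) ∨ ¬x2) ∨ x2  (in 9 steps)

Derivation:
  start: ((x2 ∨ ¬(x0 ∨ x0)) ∨ (¬(x2 ∧ T) ∧ ((x0 ∨ T) ∨ x2))) ∨ (x2 ∨ x2)
  [1] ((x2 ∨ (¬x0 ∧ ¬x0)) ∨ (¬(x2 ∧ T) ∧ ((x0 ∨ T) ∨ x2))) ∨ (x2 ∨ x2)
  [2] ((x2 ∨ ¬x0) ∨ (¬(x2 ∧ T) ∧ ((x0 ∨ T) ∨ x2))) ∨ (x2 ∨ x2)
  [3] ((x2 ∨ ¬x0) ∨ ((¬x2 ∨ ¬T) ∧ ((x0 ∨ T) ∨ x2))) ∨ (x2 ∨ x2)
  [4] ((x2 ∨ ¬x0) ∨ ((¬x2 ∨ F) ∧ ((x0 ∨ T) ∨ x2))) ∨ (x2 ∨ x2)
  [5] ((x2 ∨ ¬x0) ∨ (¬x2 ∧ ((x0 ∨ T) ∨ x2))) ∨ (x2 ∨ x2)
  [6] ((x2 ∨ ¬x0) ∨ (¬x2 ∧ (T ∨ x2))) ∨ (x2 ∨ x2)
  [7] ((x2 ∨ ¬x0) ∨ (¬x2 ∧ T)) ∨ (x2 ∨ x2)
  [8] ((x2 ∨ ¬x0) ∨ ¬x2) ∨ (x2 ∨ x2)
  [9] ((x2 ∨ ¬x0) ∨ ¬x2) ∨ x2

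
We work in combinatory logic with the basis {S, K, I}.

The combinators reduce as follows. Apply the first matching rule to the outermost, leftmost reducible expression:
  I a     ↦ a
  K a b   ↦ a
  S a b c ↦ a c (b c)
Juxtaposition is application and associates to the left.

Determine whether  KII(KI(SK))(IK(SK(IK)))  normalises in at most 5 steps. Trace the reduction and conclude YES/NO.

Answer: NO — after 5 steps the term is K(SK(IK)), not yet normal

Reduction:
  start: KII(KI(SK))(IK(SK(IK)))
  →1  I(KI(SK))(IK(SK(IK)))
  →2  KI(SK)(IK(SK(IK)))
  →3  I(IK(SK(IK)))
  →4  IK(SK(IK))
  →5  K(SK(IK))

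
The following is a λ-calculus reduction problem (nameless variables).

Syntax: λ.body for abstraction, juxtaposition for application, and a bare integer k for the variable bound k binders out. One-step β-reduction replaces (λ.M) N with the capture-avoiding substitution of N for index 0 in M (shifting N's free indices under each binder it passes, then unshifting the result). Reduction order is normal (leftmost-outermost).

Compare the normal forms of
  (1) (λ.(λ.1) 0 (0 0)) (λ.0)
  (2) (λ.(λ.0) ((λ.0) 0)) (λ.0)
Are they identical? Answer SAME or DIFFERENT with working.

Answer: SAME — A ⇓ λ.0, B ⇓ λ.0

Reduction:
Term A:
  start: (λ.(λ.1) 0 (0 0)) (λ.0)
  [1] (λ.λ.0) (λ.0) ((λ.0) (λ.0))
  [2] (λ.0) ((λ.0) (λ.0))
  [3] (λ.0) (λ.0)
  [4] λ.0

Term B:
  start: (λ.(λ.0) ((λ.0) 0)) (λ.0)
  [1] (λ.0) ((λ.0) (λ.0))
  [2] (λ.0) (λ.0)
  [3] λ.0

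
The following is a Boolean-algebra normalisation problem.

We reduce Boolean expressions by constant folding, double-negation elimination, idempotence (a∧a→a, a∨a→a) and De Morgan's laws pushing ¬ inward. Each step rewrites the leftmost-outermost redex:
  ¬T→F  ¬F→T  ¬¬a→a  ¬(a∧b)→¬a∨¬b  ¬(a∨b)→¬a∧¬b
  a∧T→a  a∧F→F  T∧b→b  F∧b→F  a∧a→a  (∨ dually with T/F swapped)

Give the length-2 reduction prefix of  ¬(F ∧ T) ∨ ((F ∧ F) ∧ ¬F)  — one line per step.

  start: ¬(F ∧ T) ∨ ((F ∧ F) ∧ ¬F)
  [1] (¬F ∨ ¬T) ∨ ((F ∧ F) ∧ ¬F)
  [2] (T ∨ ¬T) ∨ ((F ∧ F) ∧ ¬F)

Answer: after 2 steps: (T ∨ ¬T) ∨ ((F ∧ F) ∧ ¬F)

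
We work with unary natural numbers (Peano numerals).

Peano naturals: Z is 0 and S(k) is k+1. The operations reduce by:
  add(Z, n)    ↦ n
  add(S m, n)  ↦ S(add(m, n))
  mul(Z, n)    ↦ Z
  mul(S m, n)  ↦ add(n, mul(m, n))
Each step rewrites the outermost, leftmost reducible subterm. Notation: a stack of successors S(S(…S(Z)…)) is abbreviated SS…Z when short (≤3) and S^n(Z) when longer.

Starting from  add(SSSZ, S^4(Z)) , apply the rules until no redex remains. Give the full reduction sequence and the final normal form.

  start: add(SSSZ, S^4(Z))
  [1] S(add(SSZ, S^4(Z)))
  [2] S(S(add(SZ, S^4(Z))))
  [3] S(S(S(add(Z, S^4(Z)))))
  [4] S^7(Z)

Answer: normal form = S^7(Z)  (in 4 steps)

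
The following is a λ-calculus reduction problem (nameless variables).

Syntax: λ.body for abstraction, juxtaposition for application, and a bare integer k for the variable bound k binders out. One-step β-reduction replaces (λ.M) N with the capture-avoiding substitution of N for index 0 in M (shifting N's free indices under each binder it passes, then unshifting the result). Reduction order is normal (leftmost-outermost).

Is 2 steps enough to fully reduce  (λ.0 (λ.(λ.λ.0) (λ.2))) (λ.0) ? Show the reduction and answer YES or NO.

Answer: NO — after 2 steps the term is λ.(λ.λ.0) (λ.λ.0), not yet normal

Derivation:
  start: (λ.0 (λ.(λ.λ.0) (λ.2))) (λ.0)
  step 1: (λ.0) (λ.(λ.λ.0) (λ.λ.0))
  step 2: λ.(λ.λ.0) (λ.λ.0)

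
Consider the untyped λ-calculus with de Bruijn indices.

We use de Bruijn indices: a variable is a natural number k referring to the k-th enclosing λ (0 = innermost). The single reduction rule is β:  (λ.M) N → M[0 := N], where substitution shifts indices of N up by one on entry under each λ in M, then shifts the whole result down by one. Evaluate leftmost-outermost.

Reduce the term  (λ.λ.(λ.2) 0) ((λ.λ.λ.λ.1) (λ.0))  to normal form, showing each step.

  start: (λ.λ.(λ.2) 0) ((λ.λ.λ.λ.1) (λ.0))
  →1  λ.(λ.(λ.λ.λ.λ.1) (λ.0)) 0
  →2  λ.(λ.λ.λ.λ.1) (λ.0)
  →3  λ.λ.λ.λ.1

Answer: normal form = λ.λ.λ.λ.1  (in 3 steps)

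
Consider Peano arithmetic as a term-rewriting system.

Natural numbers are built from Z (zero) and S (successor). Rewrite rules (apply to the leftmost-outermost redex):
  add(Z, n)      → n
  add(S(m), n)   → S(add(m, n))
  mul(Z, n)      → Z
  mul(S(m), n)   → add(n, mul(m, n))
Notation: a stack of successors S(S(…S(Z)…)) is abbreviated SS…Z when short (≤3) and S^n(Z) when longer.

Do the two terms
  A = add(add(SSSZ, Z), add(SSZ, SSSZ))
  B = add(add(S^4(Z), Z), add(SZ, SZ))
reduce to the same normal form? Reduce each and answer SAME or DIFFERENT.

Term A:
  start: add(add(SSSZ, Z), add(SSZ, SSSZ))
  [1] add(S(add(SSZ, Z)), add(SSZ, SSSZ))
  [2] S(add(add(SSZ, Z), add(SSZ, SSSZ)))
  [3] S(add(S(add(SZ, Z)), add(SSZ, SSSZ)))
  [4] S(S(add(add(SZ, Z), add(SSZ, SSSZ))))
  [5] S(S(add(S(add(Z, Z)), add(SSZ, SSSZ))))
  [6] S(S(S(add(add(Z, Z), add(SSZ, SSSZ)))))
  [7] S(S(S(add(Z, add(SSZ, SSSZ)))))
  [8] S(S(S(add(SSZ, SSSZ))))
  [9] S(S(S(S(add(SZ, SSSZ)))))
  [10] S(S(S(S(S(add(Z, SSSZ))))))
  [11] S^8(Z)

Term B:
  start: add(add(S^4(Z), Z), add(SZ, SZ))
  [1] add(S(add(SSSZ, Z)), add(SZ, SZ))
  [2] S(add(add(SSSZ, Z), add(SZ, SZ)))
  [3] S(add(S(add(SSZ, Z)), add(SZ, SZ)))
  [4] S(S(add(add(SSZ, Z), add(SZ, SZ))))
  [5] S(S(add(S(add(SZ, Z)), add(SZ, SZ))))
  [6] S(S(S(add(add(SZ, Z), add(SZ, SZ)))))
  [7] S(S(S(add(S(add(Z, Z)), add(SZ, SZ)))))
  [8] S(S(S(S(add(add(Z, Z), add(SZ, SZ))))))
  [9] S(S(S(S(add(Z, add(SZ, SZ))))))
  [10] S(S(S(S(add(SZ, SZ)))))
  [11] S(S(S(S(S(add(Z, SZ))))))
  [12] S^6(Z)

Answer: DIFFERENT — A ⇓ S^8(Z), B ⇓ S^6(Z)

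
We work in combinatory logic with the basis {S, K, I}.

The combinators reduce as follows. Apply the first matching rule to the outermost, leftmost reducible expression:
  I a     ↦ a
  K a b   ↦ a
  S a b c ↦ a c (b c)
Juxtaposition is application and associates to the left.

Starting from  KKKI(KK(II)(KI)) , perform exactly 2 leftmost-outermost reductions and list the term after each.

  start: KKKI(KK(II)(KI))
  step 1: KI(KK(II)(KI))
  step 2: I

Answer: after 2 steps: I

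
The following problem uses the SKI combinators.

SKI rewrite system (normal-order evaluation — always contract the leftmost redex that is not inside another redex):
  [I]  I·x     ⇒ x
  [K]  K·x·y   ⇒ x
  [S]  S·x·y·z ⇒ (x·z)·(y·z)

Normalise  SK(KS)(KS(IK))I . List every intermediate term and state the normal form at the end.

  start: SK(KS)(KS(IK))I
  →1  K(KS(IK))(KS(KS(IK)))I
  →2  KS(IK)I
  →3  SI

Answer: normal form = SI  (in 3 steps)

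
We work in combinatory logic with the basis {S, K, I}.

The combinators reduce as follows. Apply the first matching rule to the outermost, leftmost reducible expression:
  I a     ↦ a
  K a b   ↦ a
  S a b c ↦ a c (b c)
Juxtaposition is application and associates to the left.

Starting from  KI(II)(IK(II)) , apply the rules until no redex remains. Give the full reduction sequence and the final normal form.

Answer: normal form = KI  (in 4 steps)

Derivation:
  start: KI(II)(IK(II))
  step 1: I(IK(II))
  step 2: IK(II)
  step 3: K(II)
  step 4: KI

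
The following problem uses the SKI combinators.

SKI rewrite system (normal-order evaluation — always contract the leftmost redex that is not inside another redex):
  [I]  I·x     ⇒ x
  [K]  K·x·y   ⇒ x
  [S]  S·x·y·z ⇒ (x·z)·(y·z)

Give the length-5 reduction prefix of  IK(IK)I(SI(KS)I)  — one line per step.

Answer: after 5 steps: K(I(KSI))

Working:
  start: IK(IK)I(SI(KS)I)
  →1  K(IK)I(SI(KS)I)
  →2  IK(SI(KS)I)
  →3  K(SI(KS)I)
  →4  K(II(KSI))
  →5  K(I(KSI))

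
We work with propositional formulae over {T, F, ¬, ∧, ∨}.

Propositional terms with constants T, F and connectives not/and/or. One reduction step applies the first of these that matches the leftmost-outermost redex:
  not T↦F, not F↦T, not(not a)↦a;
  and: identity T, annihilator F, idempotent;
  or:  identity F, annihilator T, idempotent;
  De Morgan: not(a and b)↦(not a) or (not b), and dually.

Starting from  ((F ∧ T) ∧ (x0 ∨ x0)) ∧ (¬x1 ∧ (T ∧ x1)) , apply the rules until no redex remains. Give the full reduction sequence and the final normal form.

Answer: normal form = F  (in 3 steps)

Working:
  start: ((F ∧ T) ∧ (x0 ∨ x0)) ∧ (¬x1 ∧ (T ∧ x1))
  [1] (F ∧ (x0 ∨ x0)) ∧ (¬x1 ∧ (T ∧ x1))
  [2] F ∧ (¬x1 ∧ (T ∧ x1))
  [3] F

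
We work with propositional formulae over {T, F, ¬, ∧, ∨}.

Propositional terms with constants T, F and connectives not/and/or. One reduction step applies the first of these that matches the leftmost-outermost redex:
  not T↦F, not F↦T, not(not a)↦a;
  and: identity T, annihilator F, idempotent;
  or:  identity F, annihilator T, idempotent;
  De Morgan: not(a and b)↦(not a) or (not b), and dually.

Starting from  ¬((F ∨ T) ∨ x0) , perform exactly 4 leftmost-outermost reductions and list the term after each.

Answer: after 4 steps: ¬T ∧ ¬x0

Derivation:
  start: ¬((F ∨ T) ∨ x0)
  →1  ¬(F ∨ T) ∧ ¬x0
  →2  (¬F ∧ ¬T) ∧ ¬x0
  →3  (T ∧ ¬T) ∧ ¬x0
  →4  ¬T ∧ ¬x0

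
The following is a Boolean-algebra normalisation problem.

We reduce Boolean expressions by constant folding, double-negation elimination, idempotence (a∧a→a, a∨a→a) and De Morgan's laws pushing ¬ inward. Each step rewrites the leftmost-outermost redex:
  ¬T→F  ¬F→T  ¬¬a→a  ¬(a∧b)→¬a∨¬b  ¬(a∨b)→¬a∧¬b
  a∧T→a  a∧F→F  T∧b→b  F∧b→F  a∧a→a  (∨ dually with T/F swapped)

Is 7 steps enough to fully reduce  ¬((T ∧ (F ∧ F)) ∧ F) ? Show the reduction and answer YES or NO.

Answer: NO — after 7 steps the term is ¬F, not yet normal

Working:
  start: ¬((T ∧ (F ∧ F)) ∧ F)
  [1] ¬(T ∧ (F ∧ F)) ∨ ¬F
  [2] (¬T ∨ ¬(F ∧ F)) ∨ ¬F
  [3] (F ∨ ¬(F ∧ F)) ∨ ¬F
  [4] ¬(F ∧ F) ∨ ¬F
  [5] (¬F ∨ ¬F) ∨ ¬F
  [6] ¬F ∨ ¬F
  [7] ¬F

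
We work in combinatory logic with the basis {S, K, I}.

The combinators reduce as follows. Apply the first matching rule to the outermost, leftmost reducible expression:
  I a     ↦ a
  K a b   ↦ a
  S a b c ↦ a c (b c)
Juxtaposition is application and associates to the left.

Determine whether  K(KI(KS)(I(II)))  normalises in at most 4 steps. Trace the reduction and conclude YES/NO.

  start: K(KI(KS)(I(II)))
  step 1: K(I(I(II)))
  step 2: K(I(II))
  step 3: K(II)
  step 4: KI

Answer: YES — reaches normal form KI in 4 ≤ 4 steps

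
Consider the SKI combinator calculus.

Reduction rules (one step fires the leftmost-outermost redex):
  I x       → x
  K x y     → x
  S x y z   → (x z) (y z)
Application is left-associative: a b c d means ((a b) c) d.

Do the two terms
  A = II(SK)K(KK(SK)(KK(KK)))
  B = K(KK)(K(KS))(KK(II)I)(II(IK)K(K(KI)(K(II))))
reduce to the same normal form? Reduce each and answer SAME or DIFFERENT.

Answer: SAME — A ⇓ KK, B ⇓ KK

Working:
Term A:
  start: II(SK)K(KK(SK)(KK(KK)))
  →1  I(SK)K(KK(SK)(KK(KK)))
  →2  SKK(KK(SK)(KK(KK)))
  →3  K(KK(SK)(KK(KK)))(K(KK(SK)(KK(KK))))
  →4  KK(SK)(KK(KK))
  →5  K(KK(KK))
  →6  KK

Term B:
  start: K(KK)(K(KS))(KK(II)I)(II(IK)K(K(KI)(K(II))))
  →1  KK(KK(II)I)(II(IK)K(K(KI)(K(II))))
  →2  K(II(IK)K(K(KI)(K(II))))
  →3  K(I(IK)K(K(KI)(K(II))))
  →4  K(IKK(K(KI)(K(II))))
  →5  K(KK(K(KI)(K(II))))
  →6  KK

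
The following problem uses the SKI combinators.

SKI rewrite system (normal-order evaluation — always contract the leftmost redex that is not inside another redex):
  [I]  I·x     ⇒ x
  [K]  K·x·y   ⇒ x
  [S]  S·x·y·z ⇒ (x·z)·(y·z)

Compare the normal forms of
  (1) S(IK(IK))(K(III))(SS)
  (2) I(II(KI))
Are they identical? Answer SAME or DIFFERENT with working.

Term A:
  start: S(IK(IK))(K(III))(SS)
  [1] IK(IK)(SS)(K(III)(SS))
  [2] K(IK)(SS)(K(III)(SS))
  [3] IK(K(III)(SS))
  [4] K(K(III)(SS))
  [5] K(III)
  [6] K(II)
  [7] KI

Term B:
  start: I(II(KI))
  [1] II(KI)
  [2] I(KI)
  [3] KI

Answer: SAME — A ⇓ KI, B ⇓ KI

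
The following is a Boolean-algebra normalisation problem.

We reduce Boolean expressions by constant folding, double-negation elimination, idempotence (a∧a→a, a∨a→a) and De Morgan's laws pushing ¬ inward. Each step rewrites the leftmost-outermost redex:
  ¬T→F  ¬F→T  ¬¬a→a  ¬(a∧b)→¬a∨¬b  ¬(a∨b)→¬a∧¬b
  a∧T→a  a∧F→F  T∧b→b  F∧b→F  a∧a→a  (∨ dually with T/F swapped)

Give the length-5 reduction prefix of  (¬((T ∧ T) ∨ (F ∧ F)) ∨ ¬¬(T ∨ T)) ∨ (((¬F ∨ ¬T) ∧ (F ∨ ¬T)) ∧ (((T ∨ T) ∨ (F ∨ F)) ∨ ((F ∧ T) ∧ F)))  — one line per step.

  start: (¬((T ∧ T) ∨ (F ∧ F)) ∨ ¬¬(T ∨ T)) ∨ (((¬F ∨ ¬T) ∧ (F ∨ ¬T)) ∧ (((T ∨ T) ∨ (F ∨ F)) ∨ ((F ∧ T) ∧ F)))
  [1] ((¬(T ∧ T) ∧ ¬(F ∧ F)) ∨ ¬¬(T ∨ T)) ∨ (((¬F ∨ ¬T) ∧ (F ∨ ¬T)) ∧ (((T ∨ T) ∨ (F ∨ F)) ∨ ((F ∧ T) ∧ F)))
  [2] (((¬T ∨ ¬T) ∧ ¬(F ∧ F)) ∨ ¬¬(T ∨ T)) ∨ (((¬F ∨ ¬T) ∧ (F ∨ ¬T)) ∧ (((T ∨ T) ∨ (F ∨ F)) ∨ ((F ∧ T) ∧ F)))
  [3] ((¬T ∧ ¬(F ∧ F)) ∨ ¬¬(T ∨ T)) ∨ (((¬F ∨ ¬T) ∧ (F ∨ ¬T)) ∧ (((T ∨ T) ∨ (F ∨ F)) ∨ ((F ∧ T) ∧ F)))
  [4] ((F ∧ ¬(F ∧ F)) ∨ ¬¬(T ∨ T)) ∨ (((¬F ∨ ¬T) ∧ (F ∨ ¬T)) ∧ (((T ∨ T) ∨ (F ∨ F)) ∨ ((F ∧ T) ∧ F)))
  [5] (F ∨ ¬¬(T ∨ T)) ∨ (((¬F ∨ ¬T) ∧ (F ∨ ¬T)) ∧ (((T ∨ T) ∨ (F ∨ F)) ∨ ((F ∧ T) ∧ F)))

Answer: after 5 steps: (F ∨ ¬¬(T ∨ T)) ∨ (((¬F ∨ ¬T) ∧ (F ∨ ¬T)) ∧ (((T ∨ T) ∨ (F ∨ F)) ∨ ((F ∧ T) ∧ F)))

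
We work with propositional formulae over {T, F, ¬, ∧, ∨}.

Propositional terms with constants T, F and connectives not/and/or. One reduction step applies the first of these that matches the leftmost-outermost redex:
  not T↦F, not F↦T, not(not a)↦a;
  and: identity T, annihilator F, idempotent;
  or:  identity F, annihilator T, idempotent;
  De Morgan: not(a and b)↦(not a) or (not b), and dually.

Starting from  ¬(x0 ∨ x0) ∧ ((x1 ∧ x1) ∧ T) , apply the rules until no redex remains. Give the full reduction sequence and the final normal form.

  start: ¬(x0 ∨ x0) ∧ ((x1 ∧ x1) ∧ T)
  [1] (¬x0 ∧ ¬x0) ∧ ((x1 ∧ x1) ∧ T)
  [2] ¬x0 ∧ ((x1 ∧ x1) ∧ T)
  [3] ¬x0 ∧ (x1 ∧ x1)
  [4] ¬x0 ∧ x1

Answer: normal form = ¬x0 ∧ x1  (in 4 steps)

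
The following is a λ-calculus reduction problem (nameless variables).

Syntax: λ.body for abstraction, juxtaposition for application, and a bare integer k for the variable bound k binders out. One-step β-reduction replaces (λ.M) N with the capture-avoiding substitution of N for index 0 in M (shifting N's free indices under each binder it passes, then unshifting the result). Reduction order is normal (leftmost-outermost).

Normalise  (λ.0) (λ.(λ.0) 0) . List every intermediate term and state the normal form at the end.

Answer: normal form = λ.0  (in 2 steps)

Derivation:
  start: (λ.0) (λ.(λ.0) 0)
  step 1: λ.(λ.0) 0
  step 2: λ.0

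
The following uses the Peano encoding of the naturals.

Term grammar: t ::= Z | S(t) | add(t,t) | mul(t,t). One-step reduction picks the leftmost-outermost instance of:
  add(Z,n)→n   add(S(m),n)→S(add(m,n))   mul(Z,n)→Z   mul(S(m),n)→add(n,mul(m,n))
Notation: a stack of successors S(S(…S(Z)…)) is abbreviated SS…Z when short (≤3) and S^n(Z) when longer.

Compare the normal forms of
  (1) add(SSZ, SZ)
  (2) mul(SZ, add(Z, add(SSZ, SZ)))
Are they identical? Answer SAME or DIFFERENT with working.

Term A:
  start: add(SSZ, SZ)
  →1  S(add(SZ, SZ))
  →2  S(S(add(Z, SZ)))
  →3  SSSZ

Term B:
  start: mul(SZ, add(Z, add(SSZ, SZ)))
  →1  add(add(Z, add(SSZ, SZ)), mul(Z, add(Z, add(SSZ, SZ))))
  →2  add(add(SSZ, SZ), mul(Z, add(Z, add(SSZ, SZ))))
  →3  add(S(add(SZ, SZ)), mul(Z, add(Z, add(SSZ, SZ))))
  →4  S(add(add(SZ, SZ), mul(Z, add(Z, add(SSZ, SZ)))))
  →5  S(add(S(add(Z, SZ)), mul(Z, add(Z, add(SSZ, SZ)))))
  →6  S(S(add(add(Z, SZ), mul(Z, add(Z, add(SSZ, SZ))))))
  →7  S(S(add(SZ, mul(Z, add(Z, add(SSZ, SZ))))))
  →8  S(S(S(add(Z, mul(Z, add(Z, add(SSZ, SZ)))))))
  →9  S(S(S(mul(Z, add(Z, add(SSZ, SZ))))))
  →10  SSSZ

Answer: SAME — A ⇓ SSSZ, B ⇓ SSSZ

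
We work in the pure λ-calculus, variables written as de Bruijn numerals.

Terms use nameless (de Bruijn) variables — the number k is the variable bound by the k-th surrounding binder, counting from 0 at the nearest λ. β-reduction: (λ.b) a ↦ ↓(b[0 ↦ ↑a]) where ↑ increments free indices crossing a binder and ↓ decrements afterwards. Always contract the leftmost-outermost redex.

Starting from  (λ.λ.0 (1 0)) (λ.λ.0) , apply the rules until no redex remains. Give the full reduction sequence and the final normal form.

  start: (λ.λ.0 (1 0)) (λ.λ.0)
  [1] λ.0 ((λ.λ.0) 0)
  [2] λ.0 (λ.0)

Answer: normal form = λ.0 (λ.0)  (in 2 steps)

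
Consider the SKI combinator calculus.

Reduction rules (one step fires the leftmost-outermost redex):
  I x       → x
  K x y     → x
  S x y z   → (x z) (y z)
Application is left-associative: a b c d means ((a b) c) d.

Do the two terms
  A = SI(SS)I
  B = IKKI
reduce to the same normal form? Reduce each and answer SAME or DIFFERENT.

Answer: DIFFERENT — A ⇓ SSI, B ⇓ K

Derivation:
Term A:
  start: SI(SS)I
  [1] II(SSI)
  [2] I(SSI)
  [3] SSI

Term B:
  start: IKKI
  [1] KKI
  [2] K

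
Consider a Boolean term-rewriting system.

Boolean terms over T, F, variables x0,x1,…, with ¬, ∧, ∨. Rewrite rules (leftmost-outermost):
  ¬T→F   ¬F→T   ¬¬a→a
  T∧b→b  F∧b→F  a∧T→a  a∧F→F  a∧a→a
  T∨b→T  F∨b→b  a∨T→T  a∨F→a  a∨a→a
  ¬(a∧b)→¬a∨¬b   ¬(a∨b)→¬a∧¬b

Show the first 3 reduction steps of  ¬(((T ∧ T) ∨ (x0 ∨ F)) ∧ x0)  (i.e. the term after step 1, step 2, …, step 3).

Answer: after 3 steps: ((¬T ∨ ¬T) ∧ ¬(x0 ∨ F)) ∨ ¬x0

Reduction:
  start: ¬(((T ∧ T) ∨ (x0 ∨ F)) ∧ x0)
  [1] ¬((T ∧ T) ∨ (x0 ∨ F)) ∨ ¬x0
  [2] (¬(T ∧ T) ∧ ¬(x0 ∨ F)) ∨ ¬x0
  [3] ((¬T ∨ ¬T) ∧ ¬(x0 ∨ F)) ∨ ¬x0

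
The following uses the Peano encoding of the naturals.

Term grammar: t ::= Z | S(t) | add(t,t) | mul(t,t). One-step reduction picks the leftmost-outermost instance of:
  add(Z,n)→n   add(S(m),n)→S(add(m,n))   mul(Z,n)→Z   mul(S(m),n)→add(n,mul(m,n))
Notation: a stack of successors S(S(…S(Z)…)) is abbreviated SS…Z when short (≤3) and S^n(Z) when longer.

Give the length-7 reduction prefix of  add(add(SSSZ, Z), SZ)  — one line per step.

  start: add(add(SSSZ, Z), SZ)
  [1] add(S(add(SSZ, Z)), SZ)
  [2] S(add(add(SSZ, Z), SZ))
  [3] S(add(S(add(SZ, Z)), SZ))
  [4] S(S(add(add(SZ, Z), SZ)))
  [5] S(S(add(S(add(Z, Z)), SZ)))
  [6] S(S(S(add(add(Z, Z), SZ))))
  [7] S(S(S(add(Z, SZ))))

Answer: after 7 steps: S(S(S(add(Z, SZ))))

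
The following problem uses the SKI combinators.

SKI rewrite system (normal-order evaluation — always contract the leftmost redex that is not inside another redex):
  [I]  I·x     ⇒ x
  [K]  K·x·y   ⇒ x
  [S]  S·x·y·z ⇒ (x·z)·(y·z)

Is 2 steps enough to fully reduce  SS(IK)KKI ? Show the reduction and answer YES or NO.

Answer: NO — after 2 steps the term is KK(IKKK)I, not yet normal

Working:
  start: SS(IK)KKI
  step 1: SK(IKK)KI
  step 2: KK(IKKK)I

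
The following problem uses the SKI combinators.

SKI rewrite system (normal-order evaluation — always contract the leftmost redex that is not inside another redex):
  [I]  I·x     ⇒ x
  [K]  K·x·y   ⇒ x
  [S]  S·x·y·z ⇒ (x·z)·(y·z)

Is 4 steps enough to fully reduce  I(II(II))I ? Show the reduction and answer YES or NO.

Answer: NO — after 4 steps the term is II, not yet normal

Working:
  start: I(II(II))I
  →1  II(II)I
  →2  I(II)I
  →3  III
  →4  II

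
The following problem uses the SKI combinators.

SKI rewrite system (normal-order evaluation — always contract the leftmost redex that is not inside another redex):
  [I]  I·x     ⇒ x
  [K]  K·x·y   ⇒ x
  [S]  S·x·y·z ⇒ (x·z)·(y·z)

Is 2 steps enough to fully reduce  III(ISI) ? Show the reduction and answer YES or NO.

Answer: NO — after 2 steps the term is I(ISI), not yet normal

Reduction:
  start: III(ISI)
  [1] II(ISI)
  [2] I(ISI)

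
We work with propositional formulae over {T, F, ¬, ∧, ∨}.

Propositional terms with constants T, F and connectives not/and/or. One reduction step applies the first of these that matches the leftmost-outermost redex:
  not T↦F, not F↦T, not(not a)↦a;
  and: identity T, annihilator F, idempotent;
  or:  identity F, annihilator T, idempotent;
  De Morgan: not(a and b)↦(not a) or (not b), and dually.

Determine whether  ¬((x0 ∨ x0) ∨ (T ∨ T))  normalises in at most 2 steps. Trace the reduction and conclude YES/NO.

Answer: NO — after 2 steps the term is (¬x0 ∧ ¬x0) ∧ ¬(T ∨ T), not yet normal

Working:
  start: ¬((x0 ∨ x0) ∨ (T ∨ T))
  [1] ¬(x0 ∨ x0) ∧ ¬(T ∨ T)
  [2] (¬x0 ∧ ¬x0) ∧ ¬(T ∨ T)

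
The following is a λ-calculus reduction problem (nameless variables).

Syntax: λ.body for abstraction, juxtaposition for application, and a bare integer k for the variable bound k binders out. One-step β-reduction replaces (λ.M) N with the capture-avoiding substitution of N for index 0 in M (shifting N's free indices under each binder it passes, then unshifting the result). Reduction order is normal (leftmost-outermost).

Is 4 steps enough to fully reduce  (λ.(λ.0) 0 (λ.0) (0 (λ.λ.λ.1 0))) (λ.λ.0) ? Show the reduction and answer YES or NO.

  start: (λ.(λ.0) 0 (λ.0) (0 (λ.λ.λ.1 0))) (λ.λ.0)
  →1  (λ.0) (λ.λ.0) (λ.0) ((λ.λ.0) (λ.λ.λ.1 0))
  →2  (λ.λ.0) (λ.0) ((λ.λ.0) (λ.λ.λ.1 0))
  →3  (λ.0) ((λ.λ.0) (λ.λ.λ.1 0))
  →4  (λ.λ.0) (λ.λ.λ.1 0)

Answer: NO — after 4 steps the term is (λ.λ.0) (λ.λ.λ.1 0), not yet normal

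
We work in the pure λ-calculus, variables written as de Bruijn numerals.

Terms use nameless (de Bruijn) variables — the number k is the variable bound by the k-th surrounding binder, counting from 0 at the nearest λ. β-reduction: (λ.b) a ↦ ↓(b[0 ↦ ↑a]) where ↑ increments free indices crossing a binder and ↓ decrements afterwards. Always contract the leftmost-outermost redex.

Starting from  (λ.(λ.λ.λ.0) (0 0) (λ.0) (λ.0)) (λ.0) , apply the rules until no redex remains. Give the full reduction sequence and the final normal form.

  start: (λ.(λ.λ.λ.0) (0 0) (λ.0) (λ.0)) (λ.0)
  [1] (λ.λ.λ.0) ((λ.0) (λ.0)) (λ.0) (λ.0)
  [2] (λ.λ.0) (λ.0) (λ.0)
  [3] (λ.0) (λ.0)
  [4] λ.0

Answer: normal form = λ.0  (in 4 steps)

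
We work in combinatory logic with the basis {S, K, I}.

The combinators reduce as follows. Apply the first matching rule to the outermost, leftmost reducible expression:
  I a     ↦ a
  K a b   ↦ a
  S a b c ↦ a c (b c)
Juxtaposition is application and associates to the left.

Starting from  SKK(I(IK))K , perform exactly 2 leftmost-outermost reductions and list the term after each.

  start: SKK(I(IK))K
  →1  K(I(IK))(K(I(IK)))K
  →2  I(IK)K

Answer: after 2 steps: I(IK)K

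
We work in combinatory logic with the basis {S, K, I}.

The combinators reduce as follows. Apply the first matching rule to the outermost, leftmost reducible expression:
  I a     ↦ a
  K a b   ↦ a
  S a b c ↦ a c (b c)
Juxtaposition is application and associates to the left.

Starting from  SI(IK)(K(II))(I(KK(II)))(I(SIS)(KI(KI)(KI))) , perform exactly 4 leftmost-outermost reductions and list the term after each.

Answer: after 4 steps: I(I(KK(II)))(I(SIS)(KI(KI)(KI)))

Derivation:
  start: SI(IK)(K(II))(I(KK(II)))(I(SIS)(KI(KI)(KI)))
  [1] I(K(II))(IK(K(II)))(I(KK(II)))(I(SIS)(KI(KI)(KI)))
  [2] K(II)(IK(K(II)))(I(KK(II)))(I(SIS)(KI(KI)(KI)))
  [3] II(I(KK(II)))(I(SIS)(KI(KI)(KI)))
  [4] I(I(KK(II)))(I(SIS)(KI(KI)(KI)))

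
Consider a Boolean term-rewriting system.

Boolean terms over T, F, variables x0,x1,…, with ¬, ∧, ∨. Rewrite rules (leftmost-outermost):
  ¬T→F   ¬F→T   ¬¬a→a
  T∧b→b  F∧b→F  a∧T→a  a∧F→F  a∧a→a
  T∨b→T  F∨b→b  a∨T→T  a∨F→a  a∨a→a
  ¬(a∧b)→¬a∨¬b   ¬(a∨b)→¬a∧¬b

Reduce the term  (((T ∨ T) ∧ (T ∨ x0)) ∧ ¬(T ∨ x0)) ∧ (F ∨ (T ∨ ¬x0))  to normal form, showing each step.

Answer: normal form = F  (in 8 steps)

Derivation:
  start: (((T ∨ T) ∧ (T ∨ x0)) ∧ ¬(T ∨ x0)) ∧ (F ∨ (T ∨ ¬x0))
  →1  ((T ∧ (T ∨ x0)) ∧ ¬(T ∨ x0)) ∧ (F ∨ (T ∨ ¬x0))
  →2  ((T ∨ x0) ∧ ¬(T ∨ x0)) ∧ (F ∨ (T ∨ ¬x0))
  →3  (T ∧ ¬(T ∨ x0)) ∧ (F ∨ (T ∨ ¬x0))
  →4  ¬(T ∨ x0) ∧ (F ∨ (T ∨ ¬x0))
  →5  (¬T ∧ ¬x0) ∧ (F ∨ (T ∨ ¬x0))
  →6  (F ∧ ¬x0) ∧ (F ∨ (T ∨ ¬x0))
  →7  F ∧ (F ∨ (T ∨ ¬x0))
  →8  F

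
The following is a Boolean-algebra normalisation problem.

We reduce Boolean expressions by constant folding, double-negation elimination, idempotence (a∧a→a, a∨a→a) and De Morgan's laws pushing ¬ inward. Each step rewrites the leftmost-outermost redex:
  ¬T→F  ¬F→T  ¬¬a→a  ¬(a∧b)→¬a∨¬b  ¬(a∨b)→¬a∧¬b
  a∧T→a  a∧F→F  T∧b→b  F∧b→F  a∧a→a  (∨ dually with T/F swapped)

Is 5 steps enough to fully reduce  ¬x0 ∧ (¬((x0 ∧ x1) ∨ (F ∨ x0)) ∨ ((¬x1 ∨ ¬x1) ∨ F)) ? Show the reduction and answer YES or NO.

  start: ¬x0 ∧ (¬((x0 ∧ x1) ∨ (F ∨ x0)) ∨ ((¬x1 ∨ ¬x1) ∨ F))
  step 1: ¬x0 ∧ ((¬(x0 ∧ x1) ∧ ¬(F ∨ x0)) ∨ ((¬x1 ∨ ¬x1) ∨ F))
  step 2: ¬x0 ∧ (((¬x0 ∨ ¬x1) ∧ ¬(F ∨ x0)) ∨ ((¬x1 ∨ ¬x1) ∨ F))
  step 3: ¬x0 ∧ (((¬x0 ∨ ¬x1) ∧ (¬F ∧ ¬x0)) ∨ ((¬x1 ∨ ¬x1) ∨ F))
  step 4: ¬x0 ∧ (((¬x0 ∨ ¬x1) ∧ (T ∧ ¬x0)) ∨ ((¬x1 ∨ ¬x1) ∨ F))
  step 5: ¬x0 ∧ (((¬x0 ∨ ¬x1) ∧ ¬x0) ∨ ((¬x1 ∨ ¬x1) ∨ F))

Answer: NO — after 5 steps the term is ¬x0 ∧ (((¬x0 ∨ ¬x1) ∧ ¬x0) ∨ ((¬x1 ∨ ¬x1) ∨ F)), not yet normal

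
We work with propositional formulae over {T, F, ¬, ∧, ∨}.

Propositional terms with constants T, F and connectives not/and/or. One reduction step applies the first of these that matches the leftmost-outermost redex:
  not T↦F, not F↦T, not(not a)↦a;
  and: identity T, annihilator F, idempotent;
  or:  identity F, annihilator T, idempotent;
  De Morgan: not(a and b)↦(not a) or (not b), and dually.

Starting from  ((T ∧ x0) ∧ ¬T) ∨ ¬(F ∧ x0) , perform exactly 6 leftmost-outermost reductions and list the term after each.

  start: ((T ∧ x0) ∧ ¬T) ∨ ¬(F ∧ x0)
  →1  (x0 ∧ ¬T) ∨ ¬(F ∧ x0)
  →2  (x0 ∧ F) ∨ ¬(F ∧ x0)
  →3  F ∨ ¬(F ∧ x0)
  →4  ¬(F ∧ x0)
  →5  ¬F ∨ ¬x0
  →6  T ∨ ¬x0

Answer: after 6 steps: T ∨ ¬x0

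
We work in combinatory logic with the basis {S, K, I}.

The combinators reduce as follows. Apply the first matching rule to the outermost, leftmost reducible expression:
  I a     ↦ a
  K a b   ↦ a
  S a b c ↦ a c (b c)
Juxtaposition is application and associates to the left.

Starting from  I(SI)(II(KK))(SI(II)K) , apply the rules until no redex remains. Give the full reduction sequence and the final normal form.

Answer: normal form = K  (in 8 steps)

Derivation:
  start: I(SI)(II(KK))(SI(II)K)
  →1  SI(II(KK))(SI(II)K)
  →2  I(SI(II)K)(II(KK)(SI(II)K))
  →3  SI(II)K(II(KK)(SI(II)K))
  →4  IK(IIK)(II(KK)(SI(II)K))
  →5  K(IIK)(II(KK)(SI(II)K))
  →6  IIK
  →7  IK
  →8  K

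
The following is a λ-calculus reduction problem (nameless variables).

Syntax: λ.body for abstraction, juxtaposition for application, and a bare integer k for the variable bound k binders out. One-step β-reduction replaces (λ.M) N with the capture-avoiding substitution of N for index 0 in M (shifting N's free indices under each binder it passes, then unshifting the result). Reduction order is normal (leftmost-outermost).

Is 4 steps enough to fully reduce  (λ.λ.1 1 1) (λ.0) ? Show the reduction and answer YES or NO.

  start: (λ.λ.1 1 1) (λ.0)
  step 1: λ.(λ.0) (λ.0) (λ.0)
  step 2: λ.(λ.0) (λ.0)
  step 3: λ.λ.0

Answer: YES — reaches normal form λ.λ.0 in 3 ≤ 4 steps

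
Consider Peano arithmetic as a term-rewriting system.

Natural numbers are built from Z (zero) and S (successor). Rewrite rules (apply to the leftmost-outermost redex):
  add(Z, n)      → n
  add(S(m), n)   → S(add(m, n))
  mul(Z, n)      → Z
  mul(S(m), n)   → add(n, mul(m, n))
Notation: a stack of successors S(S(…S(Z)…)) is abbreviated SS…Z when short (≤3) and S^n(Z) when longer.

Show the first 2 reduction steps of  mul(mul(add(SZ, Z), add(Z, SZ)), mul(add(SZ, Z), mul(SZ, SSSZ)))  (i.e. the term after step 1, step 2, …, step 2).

  start: mul(mul(add(SZ, Z), add(Z, SZ)), mul(add(SZ, Z), mul(SZ, SSSZ)))
  step 1: mul(mul(S(add(Z, Z)), add(Z, SZ)), mul(add(SZ, Z), mul(SZ, SSSZ)))
  step 2: mul(add(add(Z, SZ), mul(add(Z, Z), add(Z, SZ))), mul(add(SZ, Z), mul(SZ, SSSZ)))

Answer: after 2 steps: mul(add(add(Z, SZ), mul(add(Z, Z), add(Z, SZ))), mul(add(SZ, Z), mul(SZ, SSSZ)))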